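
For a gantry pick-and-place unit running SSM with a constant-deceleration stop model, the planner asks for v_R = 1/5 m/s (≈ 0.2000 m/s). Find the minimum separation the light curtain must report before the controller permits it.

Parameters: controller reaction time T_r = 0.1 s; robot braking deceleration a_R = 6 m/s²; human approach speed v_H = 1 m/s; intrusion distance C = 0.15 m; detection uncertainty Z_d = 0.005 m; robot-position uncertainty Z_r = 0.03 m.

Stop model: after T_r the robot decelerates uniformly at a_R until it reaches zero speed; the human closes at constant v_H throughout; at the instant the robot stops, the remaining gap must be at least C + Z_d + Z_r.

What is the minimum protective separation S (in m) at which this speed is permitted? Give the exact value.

T_s = v_R/a_R = (1/5)/6 = 0.0333 s
reaction-phase robot travel = 0.2000·0.1000 = 0.0200 m
braking distance = 0.2000²/(2·6.0000) = 0.0033 m
human closes 1.0000·0.1333 = 0.1333 m
margins: 0.1500+0.0050+0.0300 = 0.1850 m
S_min ≈ 0.0200+0.0033+0.1333+0.1850  ⇒  S_min = 41/120 m

S_min = 41/120 m = 0.3417 m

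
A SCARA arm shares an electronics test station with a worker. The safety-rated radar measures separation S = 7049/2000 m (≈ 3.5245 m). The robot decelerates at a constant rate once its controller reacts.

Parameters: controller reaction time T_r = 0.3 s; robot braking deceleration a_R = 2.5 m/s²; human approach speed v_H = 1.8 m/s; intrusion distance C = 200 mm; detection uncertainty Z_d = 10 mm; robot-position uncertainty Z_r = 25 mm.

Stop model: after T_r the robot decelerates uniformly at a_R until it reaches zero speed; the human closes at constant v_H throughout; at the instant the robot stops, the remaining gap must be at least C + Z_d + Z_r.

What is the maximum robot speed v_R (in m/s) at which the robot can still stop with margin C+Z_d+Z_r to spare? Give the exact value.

quadratic (1/5)·v² + (51/50)·v + (-5499/2000) = 0
  disc = (51/50)² − 4·(1/5)·(-5499/2000) = 81/25 ; √disc = 9/5
  v_R = (−(51/50) + 9/5) / (2·(1/5)) = 39/20 m/s
check:
T_s = v_R/a_R = (39/20)/(5/2) = 0.7800 s
robot covers v_R·T_r = 1.9500·0.3000 = 0.5850 m before braking
robot covers 1.9500·0.7800 − ½·2.5000·0.7800² = 0.7605 m while stopping
human over T_r+T_s: 1.8000·(0.3000+0.7800) = 1.9440 m
margins: 0.2000+0.0100+0.0250 = 0.2350 m
sum ≈ 0.5850+0.7605+1.9440+0.2350 ≈ 3.5245 m = S ✓

v_R_max = 39/20 m/s = 1.9500 m/s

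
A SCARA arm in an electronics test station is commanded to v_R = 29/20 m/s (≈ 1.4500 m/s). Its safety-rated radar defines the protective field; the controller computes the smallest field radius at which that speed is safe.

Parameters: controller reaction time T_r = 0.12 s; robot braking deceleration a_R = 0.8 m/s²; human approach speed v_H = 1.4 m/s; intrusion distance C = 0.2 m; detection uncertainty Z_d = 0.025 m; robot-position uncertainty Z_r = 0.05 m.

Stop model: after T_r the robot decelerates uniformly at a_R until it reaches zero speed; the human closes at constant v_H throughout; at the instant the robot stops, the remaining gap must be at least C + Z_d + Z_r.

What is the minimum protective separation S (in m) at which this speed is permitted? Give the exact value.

braking lasts T_s = (29/20)/(4/5) = 1.8125 s
robot in T_r: 1.4500·0.1200 = 0.1740 m
braking distance = 1.4500²/(2·0.8000) = 1.3141 m
human closes 1.4000·1.9325 = 2.7055 m
margins: 0.2000+0.0250+0.0500 = 0.2750 m
S_min ≈ 0.1740+1.3141+2.7055+0.2750  ⇒  S_min = 71497/16000 m

S_min = 71497/16000 m = 4.4686 m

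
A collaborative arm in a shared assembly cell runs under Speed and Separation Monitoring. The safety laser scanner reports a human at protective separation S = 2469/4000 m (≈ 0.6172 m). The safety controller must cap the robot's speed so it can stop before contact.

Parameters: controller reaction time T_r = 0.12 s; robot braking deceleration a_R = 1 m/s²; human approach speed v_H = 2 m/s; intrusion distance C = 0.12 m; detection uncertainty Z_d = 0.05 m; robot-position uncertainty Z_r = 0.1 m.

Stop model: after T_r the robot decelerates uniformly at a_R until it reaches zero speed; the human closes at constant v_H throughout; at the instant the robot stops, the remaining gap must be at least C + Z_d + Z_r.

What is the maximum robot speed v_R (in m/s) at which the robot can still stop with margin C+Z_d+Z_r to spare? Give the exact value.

at the boundary: (1/2)·v² + (53/25)·v + (-429/4000) = 0
  disc = (53/25)² − 4·(1/2)·(-429/4000) = 47089/10000 ; √disc = 217/100
  v_R = (−(53/25) + 217/100) / (2·(1/2)) = 1/20 m/s
check:
braking lasts T_s = (1/20)/1 = 0.0500 s
robot covers v_R·T_r = 0.0500·0.1200 = 0.0060 m before braking
robot under decel: 0.0500²/(2·1.0000) = 0.0013 m
human closes 2.0000·0.1700 = 0.3400 m
margins: 0.1200+0.0500+0.1000 = 0.2700 m
sum ≈ 0.0060+0.0013+0.3400+0.2700 ≈ 0.6172 m = S ✓

v_R_max = 1/20 m/s = 0.0500 m/s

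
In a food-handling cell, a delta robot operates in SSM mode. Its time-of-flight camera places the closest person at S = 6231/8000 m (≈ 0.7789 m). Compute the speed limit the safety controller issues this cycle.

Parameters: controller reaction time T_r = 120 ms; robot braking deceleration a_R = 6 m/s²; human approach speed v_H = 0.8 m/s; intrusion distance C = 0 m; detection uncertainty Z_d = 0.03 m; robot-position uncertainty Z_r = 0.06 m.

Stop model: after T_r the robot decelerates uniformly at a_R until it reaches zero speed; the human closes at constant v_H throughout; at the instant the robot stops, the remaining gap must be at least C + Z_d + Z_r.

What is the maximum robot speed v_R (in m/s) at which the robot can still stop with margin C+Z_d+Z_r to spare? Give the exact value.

quadratic (1/12)·v² + (19/75)·v + (-4743/8000) = 0
  disc = (19/75)² − 4·(1/12)·(-4743/8000) = 94249/360000 ; √disc = 307/600
  v_R = (−(19/75) + 307/600) / (2·(1/12)) = 31/20 m/s
check:
T_s = v_R/a_R = (31/20)/6 = 0.2583 s
robot covers v_R·T_r = 1.5500·0.1200 = 0.1860 m before braking
braking distance = 1.5500²/(2·6.0000) = 0.2002 m
human over T_r+T_s: 0.8000·(0.1200+0.2583) = 0.3027 m
C+Z_d+Z_r = 0.0000+0.0300+0.0600 = 0.0900 m
sum ≈ 0.1860+0.2002+0.3027+0.0900 ≈ 0.7789 m = S ✓

v_R_max = 31/20 m/s = 1.5500 m/s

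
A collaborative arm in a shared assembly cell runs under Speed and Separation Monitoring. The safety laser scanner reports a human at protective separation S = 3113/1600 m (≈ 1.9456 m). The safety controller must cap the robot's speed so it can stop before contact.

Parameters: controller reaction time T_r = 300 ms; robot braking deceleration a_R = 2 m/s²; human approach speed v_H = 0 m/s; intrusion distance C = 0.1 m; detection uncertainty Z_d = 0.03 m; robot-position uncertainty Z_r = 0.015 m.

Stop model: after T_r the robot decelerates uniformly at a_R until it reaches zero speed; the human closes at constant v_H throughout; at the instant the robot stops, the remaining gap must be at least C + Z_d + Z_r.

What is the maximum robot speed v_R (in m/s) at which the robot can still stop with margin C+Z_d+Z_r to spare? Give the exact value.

quadratic (1/4)·v² + (3/10)·v + (-2881/1600) = 0
  disc = (3/10)² − 4·(1/4)·(-2881/1600) = 121/64 ; √disc = 11/8
  v_R = (−(3/10) + 11/8) / (2·(1/4)) = 43/20 m/s
check:
braking lasts T_s = (43/20)/2 = 1.0750 s
robot in T_r: 2.1500·0.3000 = 0.6450 m
robot under decel: 2.1500²/(2·2.0000) = 1.1556 m
human closes 0.0000·1.3750 = 0.0000 m
residual clearance needed = 0.1000+0.0300+0.0150 = 0.1450 m
sum ≈ 0.6450+1.1556+0.0000+0.1450 ≈ 1.9456 m = S ✓

v_R_max = 43/20 m/s = 2.1500 m/s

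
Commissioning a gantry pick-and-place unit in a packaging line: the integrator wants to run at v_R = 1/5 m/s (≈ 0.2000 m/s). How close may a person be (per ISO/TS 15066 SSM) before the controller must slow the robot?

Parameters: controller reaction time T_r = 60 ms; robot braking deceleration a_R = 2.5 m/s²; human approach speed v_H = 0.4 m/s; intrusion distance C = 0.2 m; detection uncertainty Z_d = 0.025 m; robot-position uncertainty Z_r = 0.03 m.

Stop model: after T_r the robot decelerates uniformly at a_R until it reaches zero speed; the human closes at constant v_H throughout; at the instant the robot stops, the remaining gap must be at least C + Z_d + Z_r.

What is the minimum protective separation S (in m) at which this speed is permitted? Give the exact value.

stop time T_s = (1/5)/(5/2) = 0.0800 s
robot covers v_R·T_r = 0.2000·0.0600 = 0.0120 m before braking
robot covers 0.2000·0.0800 − ½·2.5000·0.0800² = 0.0080 m while stopping
human closes 0.4000·0.1400 = 0.0560 m
residual clearance needed = 0.2000+0.0250+0.0300 = 0.2550 m
S_min ≈ 0.0120+0.0080+0.0560+0.2550  ⇒  S_min = 331/1000 m

S_min = 331/1000 m = 0.3310 m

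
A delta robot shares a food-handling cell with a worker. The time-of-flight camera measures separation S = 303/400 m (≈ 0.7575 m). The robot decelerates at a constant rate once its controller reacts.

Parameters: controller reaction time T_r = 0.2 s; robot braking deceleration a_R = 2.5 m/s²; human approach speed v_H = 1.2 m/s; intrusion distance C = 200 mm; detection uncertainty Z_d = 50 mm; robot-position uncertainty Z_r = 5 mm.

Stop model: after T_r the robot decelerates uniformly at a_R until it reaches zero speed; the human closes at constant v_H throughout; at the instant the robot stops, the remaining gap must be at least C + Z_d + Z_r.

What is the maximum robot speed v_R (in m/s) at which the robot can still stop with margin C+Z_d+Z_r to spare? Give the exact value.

v_R_max = 7/20 m/s = 0.3500 m/s

at the boundary: (1/5)·v² + (17/25)·v + (-21/80) = 0
  disc = (17/25)² − 4·(1/5)·(-21/80) = 1681/2500 ; √disc = 41/50
  v_R = (−(17/25) + 41/50) / (2·(1/5)) = 7/20 m/s
check:
T_s = v_R/a_R = (7/20)/(5/2) = 0.1400 s
robot in T_r: 0.3500·0.2000 = 0.0700 m
robot covers 0.3500·0.1400 − ½·2.5000·0.1400² = 0.0245 m while stopping
person approaches 1.2000·(0.2000+0.1400) = 0.4080 m
margins: 0.2000+0.0500+0.0050 = 0.2550 m
sum ≈ 0.0700+0.0245+0.4080+0.2550 ≈ 0.7575 m = S ✓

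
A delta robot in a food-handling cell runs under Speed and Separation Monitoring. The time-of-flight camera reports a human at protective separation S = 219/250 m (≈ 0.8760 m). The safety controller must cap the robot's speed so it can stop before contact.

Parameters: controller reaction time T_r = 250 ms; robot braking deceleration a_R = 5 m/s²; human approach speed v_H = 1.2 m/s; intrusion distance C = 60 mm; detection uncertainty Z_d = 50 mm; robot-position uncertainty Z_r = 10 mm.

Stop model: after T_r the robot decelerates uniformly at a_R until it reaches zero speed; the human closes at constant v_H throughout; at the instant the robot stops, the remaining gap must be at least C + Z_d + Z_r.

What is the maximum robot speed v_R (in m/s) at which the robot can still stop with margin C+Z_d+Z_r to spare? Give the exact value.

v_R_max = 4/5 m/s = 0.8000 m/s

at the boundary: (1/10)·v² + (49/100)·v + (-57/125) = 0
  disc = (49/100)² − 4·(1/10)·(-57/125) = 169/400 ; √disc = 13/20
  v_R = (−(49/100) + 13/20) / (2·(1/10)) = 4/5 m/s
check:
braking lasts T_s = (4/5)/5 = 0.1600 s
reaction-phase robot travel = 0.8000·0.2500 = 0.2000 m
robot under decel: 0.8000²/(2·5.0000) = 0.0640 m
person approaches 1.2000·(0.2500+0.1600) = 0.4920 m
margins: 0.0600+0.0500+0.0100 = 0.1200 m
sum ≈ 0.2000+0.0640+0.4920+0.1200 ≈ 0.8760 m = S ✓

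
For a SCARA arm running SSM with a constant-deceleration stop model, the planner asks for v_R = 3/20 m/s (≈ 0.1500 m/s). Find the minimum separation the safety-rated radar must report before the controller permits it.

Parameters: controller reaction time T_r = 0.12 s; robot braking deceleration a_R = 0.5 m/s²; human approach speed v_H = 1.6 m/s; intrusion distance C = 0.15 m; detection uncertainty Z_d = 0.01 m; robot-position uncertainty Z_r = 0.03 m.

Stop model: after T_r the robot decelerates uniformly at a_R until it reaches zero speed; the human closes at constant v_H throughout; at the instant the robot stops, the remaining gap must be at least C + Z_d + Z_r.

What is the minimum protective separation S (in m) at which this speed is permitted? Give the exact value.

stop time T_s = (3/20)/(1/2) = 0.3000 s
robot covers v_R·T_r = 0.1500·0.1200 = 0.0180 m before braking
robot under decel: 0.1500²/(2·0.5000) = 0.0225 m
person approaches 1.6000·(0.1200+0.3000) = 0.6720 m
residual clearance needed = 0.1500+0.0100+0.0300 = 0.1900 m
S_min ≈ 0.0180+0.0225+0.6720+0.1900  ⇒  S_min = 361/400 m

S_min = 361/400 m = 0.9025 m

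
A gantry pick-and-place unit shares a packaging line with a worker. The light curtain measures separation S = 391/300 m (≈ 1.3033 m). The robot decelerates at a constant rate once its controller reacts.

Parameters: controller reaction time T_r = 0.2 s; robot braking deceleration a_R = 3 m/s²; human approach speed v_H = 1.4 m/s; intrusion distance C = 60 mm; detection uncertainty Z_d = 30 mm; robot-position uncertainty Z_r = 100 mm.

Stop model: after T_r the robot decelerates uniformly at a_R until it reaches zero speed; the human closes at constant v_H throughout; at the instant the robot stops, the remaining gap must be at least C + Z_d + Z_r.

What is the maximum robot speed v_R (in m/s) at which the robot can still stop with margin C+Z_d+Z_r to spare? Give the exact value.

v_R_max = 1 m/s = 1.0000 m/s

collect terms ⇒ (1/6)·v_R² + (2/3)·v_R + (-5/6) = 0
  disc = (2/3)² − 4·(1/6)·(-5/6) = 1 ; √disc = 1
  v_R = (−(2/3) + 1) / (2·(1/6)) = 1 m/s
check:
stop time T_s = 1/3 = 0.3333 s
robot in T_r: 1.0000·0.2000 = 0.2000 m
braking distance = 1.0000²/(2·3.0000) = 0.1667 m
person approaches 1.4000·(0.2000+0.3333) = 0.7467 m
C+Z_d+Z_r = 0.0600+0.0300+0.1000 = 0.1900 m
sum ≈ 0.2000+0.1667+0.7467+0.1900 ≈ 1.3033 m = S ✓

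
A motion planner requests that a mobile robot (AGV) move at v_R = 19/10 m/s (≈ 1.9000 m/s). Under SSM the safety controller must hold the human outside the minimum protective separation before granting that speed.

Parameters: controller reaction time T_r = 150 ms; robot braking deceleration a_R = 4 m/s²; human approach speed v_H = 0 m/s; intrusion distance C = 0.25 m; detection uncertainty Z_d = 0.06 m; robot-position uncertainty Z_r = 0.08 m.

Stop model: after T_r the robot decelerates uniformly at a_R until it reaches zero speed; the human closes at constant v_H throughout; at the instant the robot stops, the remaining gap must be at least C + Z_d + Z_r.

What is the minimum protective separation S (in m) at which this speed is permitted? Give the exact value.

S_min = 901/800 m = 1.1262 m

stop time T_s = (19/10)/4 = 0.4750 s
robot covers v_R·T_r = 1.9000·0.1500 = 0.2850 m before braking
robot covers 1.9000·0.4750 − ½·4.0000·0.4750² = 0.4512 m while stopping
human closes 0.0000·0.6250 = 0.0000 m
margins: 0.2500+0.0600+0.0800 = 0.3900 m
S_min ≈ 0.2850+0.4512+0.0000+0.3900  ⇒  S_min = 901/800 m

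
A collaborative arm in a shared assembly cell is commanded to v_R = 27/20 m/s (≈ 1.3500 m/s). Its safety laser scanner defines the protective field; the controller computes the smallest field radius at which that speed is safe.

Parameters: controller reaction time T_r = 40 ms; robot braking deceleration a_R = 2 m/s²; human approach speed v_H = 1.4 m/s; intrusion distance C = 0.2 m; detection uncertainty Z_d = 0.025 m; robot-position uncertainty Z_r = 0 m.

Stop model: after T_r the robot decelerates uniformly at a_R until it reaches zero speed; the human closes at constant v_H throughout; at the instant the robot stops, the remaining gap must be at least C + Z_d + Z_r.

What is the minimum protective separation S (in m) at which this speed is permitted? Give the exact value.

stop time T_s = (27/20)/2 = 0.6750 s
robot covers v_R·T_r = 1.3500·0.0400 = 0.0540 m before braking
braking distance = 1.3500²/(2·2.0000) = 0.4556 m
human closes 1.4000·0.7150 = 1.0010 m
margins: 0.2000+0.0250+0.0000 = 0.2250 m
S_min ≈ 0.0540+0.4556+1.0010+0.2250  ⇒  S_min = 2777/1600 m

S_min = 2777/1600 m = 1.7356 m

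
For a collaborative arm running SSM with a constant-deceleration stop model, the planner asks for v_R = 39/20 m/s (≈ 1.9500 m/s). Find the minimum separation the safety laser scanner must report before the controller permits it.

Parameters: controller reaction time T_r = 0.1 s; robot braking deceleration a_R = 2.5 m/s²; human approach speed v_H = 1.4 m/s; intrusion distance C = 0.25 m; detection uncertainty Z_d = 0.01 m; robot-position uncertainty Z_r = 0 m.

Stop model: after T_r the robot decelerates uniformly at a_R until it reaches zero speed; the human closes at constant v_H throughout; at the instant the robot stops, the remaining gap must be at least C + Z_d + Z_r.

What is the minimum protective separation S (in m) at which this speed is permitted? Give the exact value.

stop time T_s = (39/20)/(5/2) = 0.7800 s
reaction-phase robot travel = 1.9500·0.1000 = 0.1950 m
robot covers 1.9500·0.7800 − ½·2.5000·0.7800² = 0.7605 m while stopping
human over T_r+T_s: 1.4000·(0.1000+0.7800) = 1.2320 m
margins: 0.2500+0.0100+0.0000 = 0.2600 m
S_min ≈ 0.1950+0.7605+1.2320+0.2600  ⇒  S_min = 979/400 m

S_min = 979/400 m = 2.4475 m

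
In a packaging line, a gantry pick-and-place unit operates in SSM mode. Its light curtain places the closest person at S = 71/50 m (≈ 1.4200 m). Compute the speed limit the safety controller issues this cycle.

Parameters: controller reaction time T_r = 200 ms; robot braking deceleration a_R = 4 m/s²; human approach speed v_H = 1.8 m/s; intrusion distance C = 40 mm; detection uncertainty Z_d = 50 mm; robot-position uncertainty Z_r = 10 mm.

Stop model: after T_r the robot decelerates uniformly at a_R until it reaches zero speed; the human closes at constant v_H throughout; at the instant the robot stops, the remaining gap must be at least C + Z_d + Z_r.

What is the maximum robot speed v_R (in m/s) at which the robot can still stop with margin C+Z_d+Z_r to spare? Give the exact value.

v_R_max = 6/5 m/s = 1.2000 m/s

collect terms ⇒ (1/8)·v_R² + (13/20)·v_R + (-24/25) = 0
  disc = (13/20)² − 4·(1/8)·(-24/25) = 361/400 ; √disc = 19/20
  v_R = (−(13/20) + 19/20) / (2·(1/8)) = 6/5 m/s
check:
stop time T_s = (6/5)/4 = 0.3000 s
robot in T_r: 1.2000·0.2000 = 0.2400 m
robot under decel: 1.2000²/(2·4.0000) = 0.1800 m
human closes 1.8000·0.5000 = 0.9000 m
C+Z_d+Z_r = 0.0400+0.0500+0.0100 = 0.1000 m
sum ≈ 0.2400+0.1800+0.9000+0.1000 ≈ 1.4200 m = S ✓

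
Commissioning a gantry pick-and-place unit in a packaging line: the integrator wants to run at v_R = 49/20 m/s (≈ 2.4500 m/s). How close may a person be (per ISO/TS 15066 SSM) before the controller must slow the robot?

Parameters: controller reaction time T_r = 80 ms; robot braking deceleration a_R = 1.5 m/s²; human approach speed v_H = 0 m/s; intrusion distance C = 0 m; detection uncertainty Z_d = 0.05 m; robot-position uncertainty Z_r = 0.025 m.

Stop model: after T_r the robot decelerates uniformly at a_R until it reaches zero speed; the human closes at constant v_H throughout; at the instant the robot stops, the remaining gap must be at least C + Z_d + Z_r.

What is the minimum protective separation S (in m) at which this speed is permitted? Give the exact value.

stop time T_s = (49/20)/(3/2) = 1.6333 s
robot in T_r: 2.4500·0.0800 = 0.1960 m
robot under decel: 2.4500²/(2·1.5000) = 2.0008 m
human closes 0.0000·1.7133 = 0.0000 m
residual clearance needed = 0.0000+0.0500+0.0250 = 0.0750 m
S_min ≈ 0.1960+2.0008+0.0000+0.0750  ⇒  S_min = 13631/6000 m

S_min = 13631/6000 m = 2.2718 m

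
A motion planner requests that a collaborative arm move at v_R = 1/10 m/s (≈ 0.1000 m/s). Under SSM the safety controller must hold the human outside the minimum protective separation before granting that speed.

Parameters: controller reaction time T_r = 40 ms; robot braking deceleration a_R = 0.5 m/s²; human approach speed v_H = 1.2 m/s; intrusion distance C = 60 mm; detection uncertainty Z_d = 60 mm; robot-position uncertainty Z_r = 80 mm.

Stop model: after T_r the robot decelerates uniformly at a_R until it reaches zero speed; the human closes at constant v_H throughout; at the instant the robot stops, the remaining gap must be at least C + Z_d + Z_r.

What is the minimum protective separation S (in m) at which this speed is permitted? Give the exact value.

S_min = 251/500 m = 0.5020 m

braking lasts T_s = (1/10)/(1/2) = 0.2000 s
robot covers v_R·T_r = 0.1000·0.0400 = 0.0040 m before braking
braking distance = 0.1000²/(2·0.5000) = 0.0100 m
human closes 1.2000·0.2400 = 0.2880 m
margins: 0.0600+0.0600+0.0800 = 0.2000 m
S_min ≈ 0.0040+0.0100+0.2880+0.2000  ⇒  S_min = 251/500 m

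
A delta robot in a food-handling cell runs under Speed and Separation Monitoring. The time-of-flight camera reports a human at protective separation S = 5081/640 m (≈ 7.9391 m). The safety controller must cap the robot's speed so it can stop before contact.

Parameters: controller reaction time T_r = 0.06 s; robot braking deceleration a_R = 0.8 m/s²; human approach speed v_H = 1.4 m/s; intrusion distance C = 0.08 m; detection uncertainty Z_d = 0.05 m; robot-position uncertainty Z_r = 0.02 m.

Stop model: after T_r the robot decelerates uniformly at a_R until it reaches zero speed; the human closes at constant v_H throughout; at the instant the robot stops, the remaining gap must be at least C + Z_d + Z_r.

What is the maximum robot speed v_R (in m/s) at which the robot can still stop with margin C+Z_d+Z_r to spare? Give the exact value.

at the boundary: (5/8)·v² + (181/100)·v + (-123281/16000) = 0
  disc = (181/100)² − 4·(5/8)·(-123281/16000) = 3606201/160000 ; √disc = 1899/400
  v_R = (−(181/100) + 1899/400) / (2·(5/8)) = 47/20 m/s
check:
stop time T_s = (47/20)/(4/5) = 2.9375 s
robot covers v_R·T_r = 2.3500·0.0600 = 0.1410 m before braking
robot under decel: 2.3500²/(2·0.8000) = 3.4516 m
human over T_r+T_s: 1.4000·(0.0600+2.9375) = 4.1965 m
residual clearance needed = 0.0800+0.0500+0.0200 = 0.1500 m
sum ≈ 0.1410+3.4516+4.1965+0.1500 ≈ 7.9391 m = S ✓

v_R_max = 47/20 m/s = 2.3500 m/s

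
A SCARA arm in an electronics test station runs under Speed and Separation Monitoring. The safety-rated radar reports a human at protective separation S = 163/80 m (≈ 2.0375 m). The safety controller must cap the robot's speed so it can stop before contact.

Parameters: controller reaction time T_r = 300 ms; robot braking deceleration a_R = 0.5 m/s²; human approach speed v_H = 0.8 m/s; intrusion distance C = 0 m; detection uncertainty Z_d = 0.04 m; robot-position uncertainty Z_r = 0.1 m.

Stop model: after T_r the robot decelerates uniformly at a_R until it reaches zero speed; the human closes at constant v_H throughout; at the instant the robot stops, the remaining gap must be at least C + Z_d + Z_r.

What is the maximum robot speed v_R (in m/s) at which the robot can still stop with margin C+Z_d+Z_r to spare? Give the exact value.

quadratic (1)·v² + (19/10)·v + (-663/400) = 0
  disc = (19/10)² − 4·(1)·(-663/400) = 256/25 ; √disc = 16/5
  v_R = (−(19/10) + 16/5) / (2·(1)) = 13/20 m/s
check:
braking lasts T_s = (13/20)/(1/2) = 1.3000 s
reaction-phase robot travel = 0.6500·0.3000 = 0.1950 m
robot covers 0.6500·1.3000 − ½·0.5000·1.3000² = 0.4225 m while stopping
person approaches 0.8000·(0.3000+1.3000) = 1.2800 m
C+Z_d+Z_r = 0.0000+0.0400+0.1000 = 0.1400 m
sum ≈ 0.1950+0.4225+1.2800+0.1400 ≈ 2.0375 m = S ✓

v_R_max = 13/20 m/s = 0.6500 m/s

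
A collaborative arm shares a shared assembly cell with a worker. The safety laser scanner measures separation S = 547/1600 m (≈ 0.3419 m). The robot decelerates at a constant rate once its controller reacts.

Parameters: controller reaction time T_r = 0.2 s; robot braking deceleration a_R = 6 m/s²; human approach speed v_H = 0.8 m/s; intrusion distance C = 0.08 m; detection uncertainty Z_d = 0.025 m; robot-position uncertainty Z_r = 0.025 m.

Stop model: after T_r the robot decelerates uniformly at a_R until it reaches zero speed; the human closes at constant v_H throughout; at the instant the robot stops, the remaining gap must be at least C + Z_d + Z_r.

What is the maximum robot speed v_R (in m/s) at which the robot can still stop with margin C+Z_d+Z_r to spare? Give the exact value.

v_R_max = 3/20 m/s = 0.1500 m/s

at the boundary: (1/12)·v² + (1/3)·v + (-83/1600) = 0
  disc = (1/3)² − 4·(1/12)·(-83/1600) = 1849/14400 ; √disc = 43/120
  v_R = (−(1/3) + 43/120) / (2·(1/12)) = 3/20 m/s
check:
stop time T_s = (3/20)/6 = 0.0250 s
robot covers v_R·T_r = 0.1500·0.2000 = 0.0300 m before braking
robot under decel: 0.1500²/(2·6.0000) = 0.0019 m
human over T_r+T_s: 0.8000·(0.2000+0.0250) = 0.1800 m
margins: 0.0800+0.0250+0.0250 = 0.1300 m
sum ≈ 0.0300+0.0019+0.1800+0.1300 ≈ 0.3419 m = S ✓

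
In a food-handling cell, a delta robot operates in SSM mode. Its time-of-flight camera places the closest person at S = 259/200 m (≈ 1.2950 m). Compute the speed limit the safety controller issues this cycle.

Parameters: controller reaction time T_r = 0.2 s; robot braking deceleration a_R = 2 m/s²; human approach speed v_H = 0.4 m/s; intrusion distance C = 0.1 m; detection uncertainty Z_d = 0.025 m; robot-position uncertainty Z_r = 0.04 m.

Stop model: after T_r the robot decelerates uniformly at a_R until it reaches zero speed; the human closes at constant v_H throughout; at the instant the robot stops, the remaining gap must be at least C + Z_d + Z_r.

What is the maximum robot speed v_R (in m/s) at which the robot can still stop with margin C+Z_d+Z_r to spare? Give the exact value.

v_R_max = 7/5 m/s = 1.4000 m/s

at the boundary: (1/4)·v² + (2/5)·v + (-21/20) = 0
  disc = (2/5)² − 4·(1/4)·(-21/20) = 121/100 ; √disc = 11/10
  v_R = (−(2/5) + 11/10) / (2·(1/4)) = 7/5 m/s
check:
T_s = v_R/a_R = (7/5)/2 = 0.7000 s
reaction-phase robot travel = 1.4000·0.2000 = 0.2800 m
robot under decel: 1.4000²/(2·2.0000) = 0.4900 m
person approaches 0.4000·(0.2000+0.7000) = 0.3600 m
residual clearance needed = 0.1000+0.0250+0.0400 = 0.1650 m
sum ≈ 0.2800+0.4900+0.3600+0.1650 ≈ 1.2950 m = S ✓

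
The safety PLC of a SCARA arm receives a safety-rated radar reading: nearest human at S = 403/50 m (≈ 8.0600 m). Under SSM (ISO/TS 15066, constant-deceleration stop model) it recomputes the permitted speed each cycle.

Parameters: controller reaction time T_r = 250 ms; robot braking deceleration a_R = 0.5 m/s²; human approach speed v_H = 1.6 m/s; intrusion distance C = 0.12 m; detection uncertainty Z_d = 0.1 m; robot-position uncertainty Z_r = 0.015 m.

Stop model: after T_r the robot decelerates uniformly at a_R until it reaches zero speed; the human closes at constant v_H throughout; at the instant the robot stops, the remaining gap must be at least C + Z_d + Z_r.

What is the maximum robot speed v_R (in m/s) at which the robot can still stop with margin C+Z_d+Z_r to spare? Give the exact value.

v_R_max = 3/2 m/s = 1.5000 m/s

collect terms ⇒ (1)·v_R² + (69/20)·v_R + (-297/40) = 0
  disc = (69/20)² − 4·(1)·(-297/40) = 16641/400 ; √disc = 129/20
  v_R = (−(69/20) + 129/20) / (2·(1)) = 3/2 m/s
check:
T_s = v_R/a_R = (3/2)/(1/2) = 3.0000 s
robot in T_r: 1.5000·0.2500 = 0.3750 m
braking distance = 1.5000²/(2·0.5000) = 2.2500 m
human over T_r+T_s: 1.6000·(0.2500+3.0000) = 5.2000 m
C+Z_d+Z_r = 0.1200+0.1000+0.0150 = 0.2350 m
sum ≈ 0.3750+2.2500+5.2000+0.2350 ≈ 8.0600 m = S ✓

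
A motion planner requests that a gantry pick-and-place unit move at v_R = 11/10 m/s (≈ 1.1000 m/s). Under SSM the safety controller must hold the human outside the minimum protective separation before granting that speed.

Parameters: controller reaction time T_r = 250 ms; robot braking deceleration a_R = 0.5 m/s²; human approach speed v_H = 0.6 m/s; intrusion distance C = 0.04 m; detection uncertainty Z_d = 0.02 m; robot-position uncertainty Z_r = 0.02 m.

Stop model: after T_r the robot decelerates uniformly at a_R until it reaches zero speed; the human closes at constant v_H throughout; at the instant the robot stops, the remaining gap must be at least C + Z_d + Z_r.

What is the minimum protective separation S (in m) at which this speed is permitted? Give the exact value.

braking lasts T_s = (11/10)/(1/2) = 2.2000 s
reaction-phase robot travel = 1.1000·0.2500 = 0.2750 m
robot covers 1.1000·2.2000 − ½·0.5000·2.2000² = 1.2100 m while stopping
person approaches 0.6000·(0.2500+2.2000) = 1.4700 m
margins: 0.0400+0.0200+0.0200 = 0.0800 m
S_min ≈ 0.2750+1.2100+1.4700+0.0800  ⇒  S_min = 607/200 m

S_min = 607/200 m = 3.0350 m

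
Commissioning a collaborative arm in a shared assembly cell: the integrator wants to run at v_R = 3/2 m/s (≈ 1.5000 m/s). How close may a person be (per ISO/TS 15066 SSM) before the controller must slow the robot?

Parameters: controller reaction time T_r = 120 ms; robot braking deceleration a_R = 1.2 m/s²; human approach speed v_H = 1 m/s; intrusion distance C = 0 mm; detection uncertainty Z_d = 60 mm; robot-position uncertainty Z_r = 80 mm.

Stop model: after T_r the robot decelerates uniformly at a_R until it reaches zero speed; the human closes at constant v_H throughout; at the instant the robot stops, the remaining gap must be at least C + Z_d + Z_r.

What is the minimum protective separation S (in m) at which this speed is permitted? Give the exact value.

S_min = 1051/400 m = 2.6275 m

stop time T_s = (3/2)/(6/5) = 1.2500 s
reaction-phase robot travel = 1.5000·0.1200 = 0.1800 m
robot under decel: 1.5000²/(2·1.2000) = 0.9375 m
human over T_r+T_s: 1.0000·(0.1200+1.2500) = 1.3700 m
C+Z_d+Z_r = 0.0000+0.0600+0.0800 = 0.1400 m
S_min ≈ 0.1800+0.9375+1.3700+0.1400  ⇒  S_min = 1051/400 m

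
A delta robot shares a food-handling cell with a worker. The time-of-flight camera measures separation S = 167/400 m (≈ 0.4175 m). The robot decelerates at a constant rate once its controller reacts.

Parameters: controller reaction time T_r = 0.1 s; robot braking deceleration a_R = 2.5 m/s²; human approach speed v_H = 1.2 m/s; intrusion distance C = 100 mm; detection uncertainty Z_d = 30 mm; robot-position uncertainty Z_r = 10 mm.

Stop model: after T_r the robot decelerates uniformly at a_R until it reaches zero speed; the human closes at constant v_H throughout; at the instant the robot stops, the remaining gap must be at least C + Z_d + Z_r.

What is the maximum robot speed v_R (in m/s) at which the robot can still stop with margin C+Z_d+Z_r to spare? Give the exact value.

at the boundary: (1/5)·v² + (29/50)·v + (-63/400) = 0
  disc = (29/50)² − 4·(1/5)·(-63/400) = 289/625 ; √disc = 17/25
  v_R = (−(29/50) + 17/25) / (2·(1/5)) = 1/4 m/s
check:
T_s = v_R/a_R = (1/4)/(5/2) = 0.1000 s
reaction-phase robot travel = 0.2500·0.1000 = 0.0250 m
robot covers 0.2500·0.1000 − ½·2.5000·0.1000² = 0.0125 m while stopping
human closes 1.2000·0.2000 = 0.2400 m
C+Z_d+Z_r = 0.1000+0.0300+0.0100 = 0.1400 m
sum ≈ 0.0250+0.0125+0.2400+0.1400 ≈ 0.4175 m = S ✓

v_R_max = 1/4 m/s = 0.2500 m/s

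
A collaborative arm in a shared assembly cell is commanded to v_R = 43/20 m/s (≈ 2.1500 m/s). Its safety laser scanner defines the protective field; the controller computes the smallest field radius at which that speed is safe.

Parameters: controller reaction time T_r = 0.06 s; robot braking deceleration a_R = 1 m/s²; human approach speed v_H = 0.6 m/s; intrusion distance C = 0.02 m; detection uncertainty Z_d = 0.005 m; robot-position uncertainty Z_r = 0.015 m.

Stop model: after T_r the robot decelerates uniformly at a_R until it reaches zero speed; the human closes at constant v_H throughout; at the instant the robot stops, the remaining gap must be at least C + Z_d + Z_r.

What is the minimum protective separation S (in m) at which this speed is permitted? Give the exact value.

S_min = 609/160 m = 3.8062 m

stop time T_s = (43/20)/1 = 2.1500 s
robot covers v_R·T_r = 2.1500·0.0600 = 0.1290 m before braking
robot under decel: 2.1500²/(2·1.0000) = 2.3112 m
human closes 0.6000·2.2100 = 1.3260 m
C+Z_d+Z_r = 0.0200+0.0050+0.0150 = 0.0400 m
S_min ≈ 0.1290+2.3112+1.3260+0.0400  ⇒  S_min = 609/160 m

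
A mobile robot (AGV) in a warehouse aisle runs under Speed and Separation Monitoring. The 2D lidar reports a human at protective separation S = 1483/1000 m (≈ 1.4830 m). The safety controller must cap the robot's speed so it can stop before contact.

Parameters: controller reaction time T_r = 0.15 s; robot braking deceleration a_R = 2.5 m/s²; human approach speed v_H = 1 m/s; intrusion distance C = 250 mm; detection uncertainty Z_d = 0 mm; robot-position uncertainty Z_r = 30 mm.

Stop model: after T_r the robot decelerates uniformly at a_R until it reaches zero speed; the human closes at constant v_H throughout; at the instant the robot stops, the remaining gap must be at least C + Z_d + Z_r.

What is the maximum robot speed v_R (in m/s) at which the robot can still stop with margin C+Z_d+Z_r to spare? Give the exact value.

collect terms ⇒ (1/5)·v_R² + (11/20)·v_R + (-1053/1000) = 0
  disc = (11/20)² − 4·(1/5)·(-1053/1000) = 11449/10000 ; √disc = 107/100
  v_R = (−(11/20) + 107/100) / (2·(1/5)) = 13/10 m/s
check:
T_s = v_R/a_R = (13/10)/(5/2) = 0.5200 s
robot in T_r: 1.3000·0.1500 = 0.1950 m
robot under decel: 1.3000²/(2·2.5000) = 0.3380 m
person approaches 1.0000·(0.1500+0.5200) = 0.6700 m
C+Z_d+Z_r = 0.2500+0.0000+0.0300 = 0.2800 m
sum ≈ 0.1950+0.3380+0.6700+0.2800 ≈ 1.4830 m = S ✓

v_R_max = 13/10 m/s = 1.3000 m/s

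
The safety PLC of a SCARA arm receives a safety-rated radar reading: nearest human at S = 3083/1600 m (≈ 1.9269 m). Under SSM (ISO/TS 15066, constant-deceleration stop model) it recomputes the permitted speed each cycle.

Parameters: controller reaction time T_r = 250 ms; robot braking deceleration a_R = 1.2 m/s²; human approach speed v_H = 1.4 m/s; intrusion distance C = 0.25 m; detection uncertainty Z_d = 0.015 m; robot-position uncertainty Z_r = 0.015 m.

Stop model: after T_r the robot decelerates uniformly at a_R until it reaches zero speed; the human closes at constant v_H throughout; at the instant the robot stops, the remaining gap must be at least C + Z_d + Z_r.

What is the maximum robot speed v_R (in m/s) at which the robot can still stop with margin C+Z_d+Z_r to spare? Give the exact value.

at the boundary: (5/12)·v² + (17/12)·v + (-83/64) = 0
  disc = (17/12)² − 4·(5/12)·(-83/64) = 2401/576 ; √disc = 49/24
  v_R = (−(17/12) + 49/24) / (2·(5/12)) = 3/4 m/s
check:
stop time T_s = (3/4)/(6/5) = 0.6250 s
reaction-phase robot travel = 0.7500·0.2500 = 0.1875 m
robot under decel: 0.7500²/(2·1.2000) = 0.2344 m
human over T_r+T_s: 1.4000·(0.2500+0.6250) = 1.2250 m
residual clearance needed = 0.2500+0.0150+0.0150 = 0.2800 m
sum ≈ 0.1875+0.2344+1.2250+0.2800 ≈ 1.9269 m = S ✓

v_R_max = 3/4 m/s = 0.7500 m/s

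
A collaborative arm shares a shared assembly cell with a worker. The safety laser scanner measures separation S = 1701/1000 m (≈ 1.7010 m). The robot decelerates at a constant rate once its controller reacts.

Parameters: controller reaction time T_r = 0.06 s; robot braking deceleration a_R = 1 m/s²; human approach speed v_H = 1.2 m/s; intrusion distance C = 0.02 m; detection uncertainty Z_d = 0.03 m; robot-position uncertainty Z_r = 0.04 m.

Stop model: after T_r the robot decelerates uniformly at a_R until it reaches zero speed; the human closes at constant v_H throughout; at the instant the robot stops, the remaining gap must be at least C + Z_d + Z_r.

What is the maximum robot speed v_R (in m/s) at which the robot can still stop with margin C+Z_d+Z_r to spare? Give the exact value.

v_R_max = 9/10 m/s = 0.9000 m/s

collect terms ⇒ (1/2)·v_R² + (63/50)·v_R + (-1539/1000) = 0
  disc = (63/50)² − 4·(1/2)·(-1539/1000) = 2916/625 ; √disc = 54/25
  v_R = (−(63/50) + 54/25) / (2·(1/2)) = 9/10 m/s
check:
braking lasts T_s = (9/10)/1 = 0.9000 s
robot in T_r: 0.9000·0.0600 = 0.0540 m
robot covers 0.9000·0.9000 − ½·1.0000·0.9000² = 0.4050 m while stopping
human closes 1.2000·0.9600 = 1.1520 m
residual clearance needed = 0.0200+0.0300+0.0400 = 0.0900 m
sum ≈ 0.0540+0.4050+1.1520+0.0900 ≈ 1.7010 m = S ✓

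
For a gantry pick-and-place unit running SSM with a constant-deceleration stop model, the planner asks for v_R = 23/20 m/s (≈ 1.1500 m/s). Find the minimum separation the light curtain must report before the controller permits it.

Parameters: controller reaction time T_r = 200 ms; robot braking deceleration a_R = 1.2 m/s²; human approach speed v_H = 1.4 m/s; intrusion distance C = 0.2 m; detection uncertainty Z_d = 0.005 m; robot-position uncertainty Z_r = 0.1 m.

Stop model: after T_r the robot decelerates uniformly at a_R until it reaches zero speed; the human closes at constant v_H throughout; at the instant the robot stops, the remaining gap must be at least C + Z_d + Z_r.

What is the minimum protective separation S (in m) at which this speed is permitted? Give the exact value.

stop time T_s = (23/20)/(6/5) = 0.9583 s
reaction-phase robot travel = 1.1500·0.2000 = 0.2300 m
braking distance = 1.1500²/(2·1.2000) = 0.5510 m
human closes 1.4000·1.1583 = 1.6217 m
C+Z_d+Z_r = 0.2000+0.0050+0.1000 = 0.3050 m
S_min ≈ 0.2300+0.5510+1.6217+0.3050  ⇒  S_min = 12997/4800 m

S_min = 12997/4800 m = 2.7077 m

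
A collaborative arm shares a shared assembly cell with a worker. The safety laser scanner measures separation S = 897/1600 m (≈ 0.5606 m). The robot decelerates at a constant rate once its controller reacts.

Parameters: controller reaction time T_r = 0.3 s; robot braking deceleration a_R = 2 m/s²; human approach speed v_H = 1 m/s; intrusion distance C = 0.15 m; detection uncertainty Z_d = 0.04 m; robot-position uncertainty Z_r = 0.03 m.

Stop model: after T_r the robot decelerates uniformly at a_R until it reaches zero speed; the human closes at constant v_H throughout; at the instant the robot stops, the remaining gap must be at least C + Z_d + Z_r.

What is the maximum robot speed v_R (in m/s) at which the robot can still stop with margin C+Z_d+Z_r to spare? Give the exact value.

v_R_max = 1/20 m/s = 0.0500 m/s

collect terms ⇒ (1/4)·v_R² + (4/5)·v_R + (-13/320) = 0
  disc = (4/5)² − 4·(1/4)·(-13/320) = 1089/1600 ; √disc = 33/40
  v_R = (−(4/5) + 33/40) / (2·(1/4)) = 1/20 m/s
check:
stop time T_s = (1/20)/2 = 0.0250 s
reaction-phase robot travel = 0.0500·0.3000 = 0.0150 m
robot under decel: 0.0500²/(2·2.0000) = 0.0006 m
human closes 1.0000·0.3250 = 0.3250 m
margins: 0.1500+0.0400+0.0300 = 0.2200 m
sum ≈ 0.0150+0.0006+0.3250+0.2200 ≈ 0.5606 m = S ✓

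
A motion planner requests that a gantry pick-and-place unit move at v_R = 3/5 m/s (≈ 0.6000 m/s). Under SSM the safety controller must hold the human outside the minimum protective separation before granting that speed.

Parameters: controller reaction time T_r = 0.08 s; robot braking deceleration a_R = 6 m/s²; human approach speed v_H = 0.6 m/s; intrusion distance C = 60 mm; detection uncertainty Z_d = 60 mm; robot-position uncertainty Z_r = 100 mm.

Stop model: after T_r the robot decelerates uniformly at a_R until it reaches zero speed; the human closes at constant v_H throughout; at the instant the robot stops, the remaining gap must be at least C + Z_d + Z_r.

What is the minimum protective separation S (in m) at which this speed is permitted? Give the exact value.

S_min = 203/500 m = 0.4060 m

T_s = v_R/a_R = (3/5)/6 = 0.1000 s
robot covers v_R·T_r = 0.6000·0.0800 = 0.0480 m before braking
robot under decel: 0.6000²/(2·6.0000) = 0.0300 m
human closes 0.6000·0.1800 = 0.1080 m
C+Z_d+Z_r = 0.0600+0.0600+0.1000 = 0.2200 m
S_min ≈ 0.0480+0.0300+0.1080+0.2200  ⇒  S_min = 203/500 m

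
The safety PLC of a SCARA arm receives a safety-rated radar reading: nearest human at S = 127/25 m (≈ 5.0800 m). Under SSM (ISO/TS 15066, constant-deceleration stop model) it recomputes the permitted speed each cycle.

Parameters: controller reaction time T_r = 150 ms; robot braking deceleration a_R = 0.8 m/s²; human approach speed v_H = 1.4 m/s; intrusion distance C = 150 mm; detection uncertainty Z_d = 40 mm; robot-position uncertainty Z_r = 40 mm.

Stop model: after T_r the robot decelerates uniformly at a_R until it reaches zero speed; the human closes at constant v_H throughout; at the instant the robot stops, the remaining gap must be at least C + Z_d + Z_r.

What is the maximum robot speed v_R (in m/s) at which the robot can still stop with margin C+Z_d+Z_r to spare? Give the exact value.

v_R_max = 8/5 m/s = 1.6000 m/s

at the boundary: (5/8)·v² + (19/10)·v + (-116/25) = 0
  disc = (19/10)² − 4·(5/8)·(-116/25) = 1521/100 ; √disc = 39/10
  v_R = (−(19/10) + 39/10) / (2·(5/8)) = 8/5 m/s
check:
braking lasts T_s = (8/5)/(4/5) = 2.0000 s
reaction-phase robot travel = 1.6000·0.1500 = 0.2400 m
robot under decel: 1.6000²/(2·0.8000) = 1.6000 m
person approaches 1.4000·(0.1500+2.0000) = 3.0100 m
residual clearance needed = 0.1500+0.0400+0.0400 = 0.2300 m
sum ≈ 0.2400+1.6000+3.0100+0.2300 ≈ 5.0800 m = S ✓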